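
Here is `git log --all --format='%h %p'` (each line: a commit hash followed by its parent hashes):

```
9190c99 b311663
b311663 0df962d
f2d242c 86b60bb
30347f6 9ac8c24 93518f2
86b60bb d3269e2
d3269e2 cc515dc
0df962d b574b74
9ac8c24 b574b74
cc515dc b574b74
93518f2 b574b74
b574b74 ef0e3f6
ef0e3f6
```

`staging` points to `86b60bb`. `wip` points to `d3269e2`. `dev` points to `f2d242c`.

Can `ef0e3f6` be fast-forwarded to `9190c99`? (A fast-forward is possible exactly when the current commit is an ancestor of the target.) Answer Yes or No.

A fast-forward from ef0e3f6 to 9190c99 is possible iff ef0e3f6 is an ancestor of 9190c99.
Ancestors of 9190c99: {0df962d, 9190c99, b311663, b574b74, ef0e3f6}.
ef0e3f6 is among them, so fast-forward is possible.

Yes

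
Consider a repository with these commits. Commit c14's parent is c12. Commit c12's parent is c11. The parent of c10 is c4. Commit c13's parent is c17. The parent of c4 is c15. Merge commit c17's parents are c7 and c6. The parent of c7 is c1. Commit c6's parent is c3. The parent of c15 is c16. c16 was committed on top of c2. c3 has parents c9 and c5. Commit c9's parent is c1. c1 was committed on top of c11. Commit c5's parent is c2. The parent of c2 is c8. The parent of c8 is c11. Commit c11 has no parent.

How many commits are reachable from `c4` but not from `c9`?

5

Reachable from c4: {c11, c15, c16, c2, c4, c8}.
Reachable from c9: {c1, c11, c9}.
In c4's history but not c9's: {c15, c16, c2, c4, c8} — 5 commits.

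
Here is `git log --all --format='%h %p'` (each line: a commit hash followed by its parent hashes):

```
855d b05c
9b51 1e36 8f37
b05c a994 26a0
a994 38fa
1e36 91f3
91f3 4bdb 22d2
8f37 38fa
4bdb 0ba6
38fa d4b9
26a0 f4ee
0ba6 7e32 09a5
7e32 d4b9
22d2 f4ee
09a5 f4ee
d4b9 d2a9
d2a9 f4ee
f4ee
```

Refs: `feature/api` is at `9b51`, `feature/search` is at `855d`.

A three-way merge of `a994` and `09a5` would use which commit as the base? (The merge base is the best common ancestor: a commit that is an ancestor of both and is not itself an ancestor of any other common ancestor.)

Ancestors of a994: {38fa, a994, d2a9, d4b9, f4ee}.
Ancestors of 09a5: {09a5, f4ee}.
Common ancestors: {f4ee}.
The only common ancestor is f4ee, so it is the merge base.

f4ee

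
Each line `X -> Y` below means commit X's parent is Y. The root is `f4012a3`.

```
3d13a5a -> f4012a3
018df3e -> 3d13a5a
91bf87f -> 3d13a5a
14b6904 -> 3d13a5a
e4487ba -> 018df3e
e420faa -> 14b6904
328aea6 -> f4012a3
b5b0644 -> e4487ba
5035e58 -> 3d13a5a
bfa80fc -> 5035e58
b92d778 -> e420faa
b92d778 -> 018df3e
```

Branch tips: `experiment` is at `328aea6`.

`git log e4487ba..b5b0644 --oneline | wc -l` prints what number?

1

Reachable from b5b0644: {018df3e, 3d13a5a, b5b0644, e4487ba, f4012a3}.
Reachable from e4487ba: {018df3e, 3d13a5a, e4487ba, f4012a3}.
In b5b0644's history but not e4487ba's: {b5b0644} — 1 commit.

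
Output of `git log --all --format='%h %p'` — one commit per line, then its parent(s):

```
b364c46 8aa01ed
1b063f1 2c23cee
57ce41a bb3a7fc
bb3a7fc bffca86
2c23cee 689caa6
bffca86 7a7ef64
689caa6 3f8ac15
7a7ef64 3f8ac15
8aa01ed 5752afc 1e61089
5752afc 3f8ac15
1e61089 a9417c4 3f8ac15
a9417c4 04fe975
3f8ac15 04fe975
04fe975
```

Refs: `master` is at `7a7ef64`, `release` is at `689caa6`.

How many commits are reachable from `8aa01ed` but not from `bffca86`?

Reachable from 8aa01ed: {04fe975, 1e61089, 3f8ac15, 5752afc, 8aa01ed, a9417c4}.
Reachable from bffca86: {04fe975, 3f8ac15, 7a7ef64, bffca86}.
In 8aa01ed's history but not bffca86's: {1e61089, 5752afc, 8aa01ed, a9417c4} — 4 commits.

4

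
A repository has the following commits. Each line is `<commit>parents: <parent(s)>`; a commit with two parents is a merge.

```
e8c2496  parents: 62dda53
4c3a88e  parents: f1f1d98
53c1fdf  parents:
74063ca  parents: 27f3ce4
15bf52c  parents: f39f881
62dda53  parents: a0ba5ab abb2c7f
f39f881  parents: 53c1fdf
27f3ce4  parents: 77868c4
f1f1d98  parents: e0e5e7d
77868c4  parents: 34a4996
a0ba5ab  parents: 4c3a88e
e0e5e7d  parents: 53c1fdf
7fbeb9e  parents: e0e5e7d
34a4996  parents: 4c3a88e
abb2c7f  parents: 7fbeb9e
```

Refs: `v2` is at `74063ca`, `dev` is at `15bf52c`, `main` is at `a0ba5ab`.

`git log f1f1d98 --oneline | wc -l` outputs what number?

3

Walking parent pointers from f1f1d98: reachable set = {53c1fdf, e0e5e7d, f1f1d98}.
That is 3 commits.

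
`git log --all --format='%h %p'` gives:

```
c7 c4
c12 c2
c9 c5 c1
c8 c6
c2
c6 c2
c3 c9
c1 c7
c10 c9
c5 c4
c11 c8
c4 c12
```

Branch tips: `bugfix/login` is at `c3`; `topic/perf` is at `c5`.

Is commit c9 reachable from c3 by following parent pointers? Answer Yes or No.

Yes

Ancestors of c3 (commits reachable by following parents): {c1, c12, c2, c3, c4, c5, c7, c9}.
c9 is in that set, so it is an ancestor of c3.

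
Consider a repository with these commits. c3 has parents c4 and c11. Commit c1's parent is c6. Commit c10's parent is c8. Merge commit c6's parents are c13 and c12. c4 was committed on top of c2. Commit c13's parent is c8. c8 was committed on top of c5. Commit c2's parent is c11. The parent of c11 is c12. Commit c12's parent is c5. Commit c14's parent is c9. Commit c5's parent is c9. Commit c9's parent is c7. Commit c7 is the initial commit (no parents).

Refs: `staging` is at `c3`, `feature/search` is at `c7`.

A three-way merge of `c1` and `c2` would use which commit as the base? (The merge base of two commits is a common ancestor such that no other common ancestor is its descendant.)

c12

Ancestors of c1: {c1, c12, c13, c5, c6, c7, c8, c9}.
Ancestors of c2: {c11, c12, c2, c5, c7, c9}.
Common ancestors: {c12, c5, c7, c9}.
Among these, c12 is not an ancestor of any other common ancestor — it is the merge base.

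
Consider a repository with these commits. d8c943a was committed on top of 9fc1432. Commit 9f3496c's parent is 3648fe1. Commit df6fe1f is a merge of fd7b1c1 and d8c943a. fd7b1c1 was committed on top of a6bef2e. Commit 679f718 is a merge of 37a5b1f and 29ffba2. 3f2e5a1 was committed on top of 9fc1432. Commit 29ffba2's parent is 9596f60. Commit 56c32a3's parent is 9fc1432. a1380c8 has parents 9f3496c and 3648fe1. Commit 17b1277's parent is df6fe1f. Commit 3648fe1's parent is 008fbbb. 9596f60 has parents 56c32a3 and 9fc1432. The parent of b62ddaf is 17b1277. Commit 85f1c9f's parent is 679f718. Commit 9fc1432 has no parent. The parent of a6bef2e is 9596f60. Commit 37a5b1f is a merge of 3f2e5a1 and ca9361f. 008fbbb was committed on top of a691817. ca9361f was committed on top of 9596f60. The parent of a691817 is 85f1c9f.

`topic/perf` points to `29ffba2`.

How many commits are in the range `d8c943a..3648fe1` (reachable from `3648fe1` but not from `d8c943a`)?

11

Reachable from 3648fe1: {008fbbb, 29ffba2, 3648fe1, 37a5b1f, 3f2e5a1, 56c32a3, 679f718, 85f1c9f, 9596f60, 9fc1432, a691817, ca9361f}.
Reachable from d8c943a: {9fc1432, d8c943a}.
In 3648fe1's history but not d8c943a's: {008fbbb, 29ffba2, 3648fe1, 37a5b1f, 3f2e5a1, 56c32a3, 679f718, 85f1c9f, 9596f60, a691817, ca9361f} — 11 commits.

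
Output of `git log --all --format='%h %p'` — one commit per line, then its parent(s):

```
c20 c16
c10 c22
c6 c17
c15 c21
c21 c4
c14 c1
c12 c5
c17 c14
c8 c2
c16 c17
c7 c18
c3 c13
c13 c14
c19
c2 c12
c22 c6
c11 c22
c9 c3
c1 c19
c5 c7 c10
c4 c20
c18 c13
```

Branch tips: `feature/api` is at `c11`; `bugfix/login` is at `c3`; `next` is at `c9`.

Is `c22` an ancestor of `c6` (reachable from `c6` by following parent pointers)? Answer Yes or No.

No

Ancestors of c6: {c1, c14, c17, c19, c6}.
c22 is not in that set, so it is not an ancestor of c6.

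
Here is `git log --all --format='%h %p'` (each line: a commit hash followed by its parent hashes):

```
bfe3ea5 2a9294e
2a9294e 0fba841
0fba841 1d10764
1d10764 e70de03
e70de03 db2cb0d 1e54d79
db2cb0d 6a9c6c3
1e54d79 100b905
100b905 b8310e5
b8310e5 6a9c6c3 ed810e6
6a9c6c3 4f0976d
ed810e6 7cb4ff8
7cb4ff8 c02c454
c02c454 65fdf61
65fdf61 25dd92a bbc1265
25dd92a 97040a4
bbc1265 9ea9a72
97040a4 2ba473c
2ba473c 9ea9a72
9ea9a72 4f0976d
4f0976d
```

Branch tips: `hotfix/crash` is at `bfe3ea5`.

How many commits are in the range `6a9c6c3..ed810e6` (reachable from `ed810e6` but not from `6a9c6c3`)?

Reachable from ed810e6: {25dd92a, 2ba473c, 4f0976d, 65fdf61, 7cb4ff8, 97040a4, 9ea9a72, bbc1265, c02c454, ed810e6}.
Reachable from 6a9c6c3: {4f0976d, 6a9c6c3}.
In ed810e6's history but not 6a9c6c3's: {25dd92a, 2ba473c, 65fdf61, 7cb4ff8, 97040a4, 9ea9a72, bbc1265, c02c454, ed810e6} — 9 commits.

9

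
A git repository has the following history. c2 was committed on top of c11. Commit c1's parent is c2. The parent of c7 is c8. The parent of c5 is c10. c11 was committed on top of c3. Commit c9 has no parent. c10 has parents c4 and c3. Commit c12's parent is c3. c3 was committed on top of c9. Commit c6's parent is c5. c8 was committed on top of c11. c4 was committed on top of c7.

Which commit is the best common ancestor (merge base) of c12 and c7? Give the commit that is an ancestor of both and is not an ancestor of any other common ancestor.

c3

Ancestors of c12: {c12, c3, c9}.
Ancestors of c7: {c11, c3, c7, c8, c9}.
Common ancestors: {c3, c9}.
Among these, c3 is not an ancestor of any other common ancestor — it is the merge base.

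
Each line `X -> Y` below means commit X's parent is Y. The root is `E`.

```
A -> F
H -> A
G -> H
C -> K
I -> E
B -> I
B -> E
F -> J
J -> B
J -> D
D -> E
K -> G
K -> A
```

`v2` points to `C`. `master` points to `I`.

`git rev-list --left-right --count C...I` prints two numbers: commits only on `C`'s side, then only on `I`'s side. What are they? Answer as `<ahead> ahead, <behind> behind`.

Reachable from C: {A, B, C, D, E, F, G, H, I, J, K}.
Reachable from I: {E, I}.
Only in C's history (ahead): {A, B, C, D, F, G, H, J, K} — 9.
Only in I's history (behind): {} — 0.

9 ahead, 0 behind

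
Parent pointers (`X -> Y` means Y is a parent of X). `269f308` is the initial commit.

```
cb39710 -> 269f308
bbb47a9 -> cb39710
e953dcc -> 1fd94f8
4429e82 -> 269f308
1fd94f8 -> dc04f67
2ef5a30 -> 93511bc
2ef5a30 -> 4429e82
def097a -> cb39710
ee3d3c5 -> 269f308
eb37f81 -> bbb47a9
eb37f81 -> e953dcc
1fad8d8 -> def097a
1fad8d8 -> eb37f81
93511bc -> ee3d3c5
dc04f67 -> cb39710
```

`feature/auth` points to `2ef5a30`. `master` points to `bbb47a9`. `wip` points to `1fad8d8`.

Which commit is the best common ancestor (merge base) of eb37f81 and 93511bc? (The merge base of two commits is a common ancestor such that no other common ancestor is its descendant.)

269f308

Ancestors of eb37f81: {1fd94f8, 269f308, bbb47a9, cb39710, dc04f67, e953dcc, eb37f81}.
Ancestors of 93511bc: {269f308, 93511bc, ee3d3c5}.
Common ancestors: {269f308}.
The only common ancestor is 269f308, so it is the merge base.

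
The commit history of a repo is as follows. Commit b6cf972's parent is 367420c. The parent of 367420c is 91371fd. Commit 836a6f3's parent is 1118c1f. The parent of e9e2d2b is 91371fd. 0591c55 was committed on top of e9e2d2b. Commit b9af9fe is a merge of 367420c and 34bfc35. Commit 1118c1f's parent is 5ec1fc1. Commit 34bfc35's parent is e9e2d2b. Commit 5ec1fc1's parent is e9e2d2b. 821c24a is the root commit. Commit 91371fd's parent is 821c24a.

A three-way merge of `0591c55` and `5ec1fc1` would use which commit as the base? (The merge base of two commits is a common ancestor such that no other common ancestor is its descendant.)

Ancestors of 0591c55: {0591c55, 821c24a, 91371fd, e9e2d2b}.
Ancestors of 5ec1fc1: {5ec1fc1, 821c24a, 91371fd, e9e2d2b}.
Common ancestors: {821c24a, 91371fd, e9e2d2b}.
Among these, e9e2d2b is not an ancestor of any other common ancestor — it is the merge base.

e9e2d2b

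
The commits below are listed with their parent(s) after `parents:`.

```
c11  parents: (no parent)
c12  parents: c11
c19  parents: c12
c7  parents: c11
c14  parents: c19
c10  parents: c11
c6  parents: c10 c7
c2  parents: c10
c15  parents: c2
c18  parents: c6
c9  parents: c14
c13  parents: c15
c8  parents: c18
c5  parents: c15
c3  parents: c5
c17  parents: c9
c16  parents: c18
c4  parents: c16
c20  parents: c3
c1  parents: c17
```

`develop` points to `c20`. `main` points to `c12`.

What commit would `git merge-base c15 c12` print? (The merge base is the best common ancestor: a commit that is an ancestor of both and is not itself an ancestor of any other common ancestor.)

c11

Ancestors of c15: {c10, c11, c15, c2}.
Ancestors of c12: {c11, c12}.
Common ancestors: {c11}.
The only common ancestor is c11, so it is the merge base.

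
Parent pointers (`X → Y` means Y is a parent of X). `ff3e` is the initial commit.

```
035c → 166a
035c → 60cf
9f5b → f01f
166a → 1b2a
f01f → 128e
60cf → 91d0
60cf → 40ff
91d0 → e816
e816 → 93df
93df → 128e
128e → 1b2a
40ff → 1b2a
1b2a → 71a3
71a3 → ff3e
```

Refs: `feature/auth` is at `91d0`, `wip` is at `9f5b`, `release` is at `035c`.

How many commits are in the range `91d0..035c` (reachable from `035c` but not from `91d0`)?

Reachable from 035c: {035c, 128e, 166a, 1b2a, 40ff, 60cf, 71a3, 91d0, 93df, e816, ff3e}.
Reachable from 91d0: {128e, 1b2a, 71a3, 91d0, 93df, e816, ff3e}.
In 035c's history but not 91d0's: {035c, 166a, 40ff, 60cf} — 4 commits.

4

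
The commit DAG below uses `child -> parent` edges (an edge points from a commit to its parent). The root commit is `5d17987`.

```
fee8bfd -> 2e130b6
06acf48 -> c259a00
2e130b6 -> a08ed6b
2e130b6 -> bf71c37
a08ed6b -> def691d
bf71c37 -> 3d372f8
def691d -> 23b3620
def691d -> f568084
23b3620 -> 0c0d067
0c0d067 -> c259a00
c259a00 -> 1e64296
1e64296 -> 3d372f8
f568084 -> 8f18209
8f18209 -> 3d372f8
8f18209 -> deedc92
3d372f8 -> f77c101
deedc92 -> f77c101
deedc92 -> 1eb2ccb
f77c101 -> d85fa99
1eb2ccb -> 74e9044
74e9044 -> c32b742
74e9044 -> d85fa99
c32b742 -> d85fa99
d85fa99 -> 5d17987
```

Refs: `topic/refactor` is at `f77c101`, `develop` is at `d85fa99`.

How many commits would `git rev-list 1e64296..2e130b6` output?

Reachable from 2e130b6: {0c0d067, 1e64296, 1eb2ccb, 23b3620, 2e130b6, 3d372f8, 5d17987, 74e9044, 8f18209, a08ed6b, bf71c37, c259a00, c32b742, d85fa99, deedc92, def691d, f568084, f77c101}.
Reachable from 1e64296: {1e64296, 3d372f8, 5d17987, d85fa99, f77c101}.
In 2e130b6's history but not 1e64296's: {0c0d067, 1eb2ccb, 23b3620, 2e130b6, 74e9044, 8f18209, a08ed6b, bf71c37, c259a00, c32b742, deedc92, def691d, f568084} — 13 commits.

13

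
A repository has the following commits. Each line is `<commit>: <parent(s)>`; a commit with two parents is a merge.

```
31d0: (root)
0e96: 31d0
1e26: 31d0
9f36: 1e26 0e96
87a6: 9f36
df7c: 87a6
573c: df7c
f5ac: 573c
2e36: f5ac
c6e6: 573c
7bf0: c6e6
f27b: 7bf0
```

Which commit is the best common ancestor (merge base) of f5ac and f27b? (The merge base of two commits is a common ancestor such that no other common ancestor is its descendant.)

573c

Ancestors of f5ac: {0e96, 1e26, 31d0, 573c, 87a6, 9f36, df7c, f5ac}.
Ancestors of f27b: {0e96, 1e26, 31d0, 573c, 7bf0, 87a6, 9f36, c6e6, df7c, f27b}.
Common ancestors: {0e96, 1e26, 31d0, 573c, 87a6, 9f36, df7c}.
Among these, 573c is not an ancestor of any other common ancestor — it is the merge base.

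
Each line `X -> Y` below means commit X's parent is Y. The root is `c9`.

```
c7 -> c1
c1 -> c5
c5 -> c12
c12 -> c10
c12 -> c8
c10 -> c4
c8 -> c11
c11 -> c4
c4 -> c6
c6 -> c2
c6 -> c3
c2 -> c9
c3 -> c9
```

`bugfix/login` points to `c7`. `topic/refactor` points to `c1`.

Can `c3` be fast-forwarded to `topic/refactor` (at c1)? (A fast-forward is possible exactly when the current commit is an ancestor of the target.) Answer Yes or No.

Yes

A fast-forward from c3 to c1 is possible iff c3 is an ancestor of c1.
Ancestors of c1: {c1, c10, c11, c12, c2, c3, c4, c5, c6, c8, c9}.
c3 is among them, so fast-forward is possible.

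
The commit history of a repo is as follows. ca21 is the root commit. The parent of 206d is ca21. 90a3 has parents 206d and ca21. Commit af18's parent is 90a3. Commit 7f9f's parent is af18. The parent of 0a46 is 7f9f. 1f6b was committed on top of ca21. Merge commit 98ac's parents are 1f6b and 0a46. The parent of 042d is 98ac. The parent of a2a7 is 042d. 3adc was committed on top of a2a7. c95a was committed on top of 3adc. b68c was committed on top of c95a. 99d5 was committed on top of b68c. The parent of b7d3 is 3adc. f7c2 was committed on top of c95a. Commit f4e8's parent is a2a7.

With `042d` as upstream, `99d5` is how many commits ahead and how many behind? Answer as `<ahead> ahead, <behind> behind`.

Reachable from 99d5: {042d, 0a46, 1f6b, 206d, 3adc, 7f9f, 90a3, 98ac, 99d5, a2a7, af18, b68c, c95a, ca21}.
Reachable from 042d: {042d, 0a46, 1f6b, 206d, 7f9f, 90a3, 98ac, af18, ca21}.
Only in 99d5's history (ahead): {3adc, 99d5, a2a7, b68c, c95a} — 5.
Only in 042d's history (behind): {} — 0.

5 ahead, 0 behind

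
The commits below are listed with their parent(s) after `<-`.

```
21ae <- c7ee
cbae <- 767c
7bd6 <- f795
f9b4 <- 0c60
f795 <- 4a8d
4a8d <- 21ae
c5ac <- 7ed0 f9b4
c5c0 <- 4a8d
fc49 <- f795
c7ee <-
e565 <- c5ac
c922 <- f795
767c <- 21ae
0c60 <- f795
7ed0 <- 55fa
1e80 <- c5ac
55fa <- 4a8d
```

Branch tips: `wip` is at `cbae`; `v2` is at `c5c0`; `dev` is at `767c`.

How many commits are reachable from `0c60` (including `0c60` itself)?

Walking parent pointers from 0c60: reachable set = {0c60, 21ae, 4a8d, c7ee, f795}.
That is 5 commits.

5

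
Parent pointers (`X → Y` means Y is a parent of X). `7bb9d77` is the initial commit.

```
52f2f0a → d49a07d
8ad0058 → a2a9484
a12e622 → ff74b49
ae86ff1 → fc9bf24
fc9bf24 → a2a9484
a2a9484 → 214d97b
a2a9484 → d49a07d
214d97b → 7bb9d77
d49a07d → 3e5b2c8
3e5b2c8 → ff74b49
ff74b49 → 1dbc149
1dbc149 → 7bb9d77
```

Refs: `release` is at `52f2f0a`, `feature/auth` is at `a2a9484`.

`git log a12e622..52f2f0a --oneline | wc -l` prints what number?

Reachable from 52f2f0a: {1dbc149, 3e5b2c8, 52f2f0a, 7bb9d77, d49a07d, ff74b49}.
Reachable from a12e622: {1dbc149, 7bb9d77, a12e622, ff74b49}.
In 52f2f0a's history but not a12e622's: {3e5b2c8, 52f2f0a, d49a07d} — 3 commits.

3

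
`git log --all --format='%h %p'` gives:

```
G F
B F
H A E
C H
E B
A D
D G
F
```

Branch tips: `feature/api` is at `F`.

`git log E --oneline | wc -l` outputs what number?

3

Walking parent pointers from E: reachable set = {B, E, F}.
That is 3 commits.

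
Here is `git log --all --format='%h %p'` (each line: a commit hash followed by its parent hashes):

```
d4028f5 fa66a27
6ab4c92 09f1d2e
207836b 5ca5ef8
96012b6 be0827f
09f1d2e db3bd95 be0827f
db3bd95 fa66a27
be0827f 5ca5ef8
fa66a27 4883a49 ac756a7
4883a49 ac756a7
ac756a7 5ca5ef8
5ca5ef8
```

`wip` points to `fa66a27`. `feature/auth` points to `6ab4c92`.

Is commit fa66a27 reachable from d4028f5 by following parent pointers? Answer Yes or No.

Yes

Ancestors of d4028f5 (commits reachable by following parents): {4883a49, 5ca5ef8, ac756a7, d4028f5, fa66a27}.
fa66a27 is in that set, so it is an ancestor of d4028f5.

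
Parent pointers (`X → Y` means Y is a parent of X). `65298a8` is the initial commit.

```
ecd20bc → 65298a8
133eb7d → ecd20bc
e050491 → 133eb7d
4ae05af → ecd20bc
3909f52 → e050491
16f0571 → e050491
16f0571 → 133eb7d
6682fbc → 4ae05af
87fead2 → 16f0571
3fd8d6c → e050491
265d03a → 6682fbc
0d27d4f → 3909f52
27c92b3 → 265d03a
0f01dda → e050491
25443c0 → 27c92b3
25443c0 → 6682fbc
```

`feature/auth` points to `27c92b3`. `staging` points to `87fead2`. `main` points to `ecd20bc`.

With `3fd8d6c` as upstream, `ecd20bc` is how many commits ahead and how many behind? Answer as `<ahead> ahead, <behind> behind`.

Reachable from ecd20bc: {65298a8, ecd20bc}.
Reachable from 3fd8d6c: {133eb7d, 3fd8d6c, 65298a8, e050491, ecd20bc}.
Only in ecd20bc's history (ahead): {} — 0.
Only in 3fd8d6c's history (behind): {133eb7d, 3fd8d6c, e050491} — 3.

0 ahead, 3 behind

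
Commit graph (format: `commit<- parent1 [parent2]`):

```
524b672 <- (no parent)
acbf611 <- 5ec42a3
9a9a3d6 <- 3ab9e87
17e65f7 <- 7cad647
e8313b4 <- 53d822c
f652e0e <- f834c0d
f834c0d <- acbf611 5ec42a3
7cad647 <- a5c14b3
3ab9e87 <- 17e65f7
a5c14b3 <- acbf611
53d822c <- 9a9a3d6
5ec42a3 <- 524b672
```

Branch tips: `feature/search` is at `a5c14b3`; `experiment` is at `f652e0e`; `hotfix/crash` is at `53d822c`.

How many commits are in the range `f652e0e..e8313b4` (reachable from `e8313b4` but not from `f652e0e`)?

Reachable from e8313b4: {17e65f7, 3ab9e87, 524b672, 53d822c, 5ec42a3, 7cad647, 9a9a3d6, a5c14b3, acbf611, e8313b4}.
Reachable from f652e0e: {524b672, 5ec42a3, acbf611, f652e0e, f834c0d}.
In e8313b4's history but not f652e0e's: {17e65f7, 3ab9e87, 53d822c, 7cad647, 9a9a3d6, a5c14b3, e8313b4} — 7 commits.

7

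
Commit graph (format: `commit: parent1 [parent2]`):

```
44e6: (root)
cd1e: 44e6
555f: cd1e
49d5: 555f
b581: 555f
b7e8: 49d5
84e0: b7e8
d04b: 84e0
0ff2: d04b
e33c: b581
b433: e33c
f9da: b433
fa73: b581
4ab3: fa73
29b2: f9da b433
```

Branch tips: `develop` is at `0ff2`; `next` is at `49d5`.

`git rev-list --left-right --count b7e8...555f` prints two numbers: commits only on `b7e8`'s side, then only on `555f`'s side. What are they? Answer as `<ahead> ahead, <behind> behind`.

Reachable from b7e8: {44e6, 49d5, 555f, b7e8, cd1e}.
Reachable from 555f: {44e6, 555f, cd1e}.
Only in b7e8's history (ahead): {49d5, b7e8} — 2.
Only in 555f's history (behind): {} — 0.

2 ahead, 0 behind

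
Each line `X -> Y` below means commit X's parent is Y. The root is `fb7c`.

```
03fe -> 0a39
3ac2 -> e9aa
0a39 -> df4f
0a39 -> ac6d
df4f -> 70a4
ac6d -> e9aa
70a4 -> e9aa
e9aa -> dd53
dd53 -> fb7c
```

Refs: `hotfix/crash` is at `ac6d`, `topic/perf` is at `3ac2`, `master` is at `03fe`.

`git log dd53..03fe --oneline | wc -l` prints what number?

6

Reachable from 03fe: {03fe, 0a39, 70a4, ac6d, dd53, df4f, e9aa, fb7c}.
Reachable from dd53: {dd53, fb7c}.
In 03fe's history but not dd53's: {03fe, 0a39, 70a4, ac6d, df4f, e9aa} — 6 commits.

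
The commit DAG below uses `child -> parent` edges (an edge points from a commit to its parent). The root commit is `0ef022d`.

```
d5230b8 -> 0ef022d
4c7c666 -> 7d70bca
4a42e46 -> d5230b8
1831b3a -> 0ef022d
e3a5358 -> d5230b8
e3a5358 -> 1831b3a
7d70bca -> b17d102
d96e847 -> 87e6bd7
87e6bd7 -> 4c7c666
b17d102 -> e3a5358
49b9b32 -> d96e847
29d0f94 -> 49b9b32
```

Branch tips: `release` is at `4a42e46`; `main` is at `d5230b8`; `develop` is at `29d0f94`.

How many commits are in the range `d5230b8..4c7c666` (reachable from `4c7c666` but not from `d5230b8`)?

5

Reachable from 4c7c666: {0ef022d, 1831b3a, 4c7c666, 7d70bca, b17d102, d5230b8, e3a5358}.
Reachable from d5230b8: {0ef022d, d5230b8}.
In 4c7c666's history but not d5230b8's: {1831b3a, 4c7c666, 7d70bca, b17d102, e3a5358} — 5 commits.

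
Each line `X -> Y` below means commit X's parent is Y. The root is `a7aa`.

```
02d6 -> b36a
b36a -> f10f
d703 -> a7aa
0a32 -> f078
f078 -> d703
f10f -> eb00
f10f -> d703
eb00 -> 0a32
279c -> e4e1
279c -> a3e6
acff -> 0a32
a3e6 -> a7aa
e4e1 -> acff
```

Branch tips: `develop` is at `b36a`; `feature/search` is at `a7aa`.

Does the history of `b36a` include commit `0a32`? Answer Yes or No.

Yes

Ancestors of b36a (commits reachable by following parents): {0a32, a7aa, b36a, d703, eb00, f078, f10f}.
0a32 is in that set, so it is an ancestor of b36a.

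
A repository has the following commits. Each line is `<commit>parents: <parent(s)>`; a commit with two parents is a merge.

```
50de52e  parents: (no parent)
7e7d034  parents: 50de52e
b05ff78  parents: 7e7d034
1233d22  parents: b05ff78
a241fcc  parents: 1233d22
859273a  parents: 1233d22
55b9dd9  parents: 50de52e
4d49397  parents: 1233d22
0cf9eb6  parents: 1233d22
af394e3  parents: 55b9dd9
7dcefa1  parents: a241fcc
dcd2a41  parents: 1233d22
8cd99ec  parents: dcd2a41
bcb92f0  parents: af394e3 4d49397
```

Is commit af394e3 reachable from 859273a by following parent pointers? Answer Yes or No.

Ancestors of 859273a: {1233d22, 50de52e, 7e7d034, 859273a, b05ff78}.
af394e3 is not in that set, so it is not an ancestor of 859273a.

No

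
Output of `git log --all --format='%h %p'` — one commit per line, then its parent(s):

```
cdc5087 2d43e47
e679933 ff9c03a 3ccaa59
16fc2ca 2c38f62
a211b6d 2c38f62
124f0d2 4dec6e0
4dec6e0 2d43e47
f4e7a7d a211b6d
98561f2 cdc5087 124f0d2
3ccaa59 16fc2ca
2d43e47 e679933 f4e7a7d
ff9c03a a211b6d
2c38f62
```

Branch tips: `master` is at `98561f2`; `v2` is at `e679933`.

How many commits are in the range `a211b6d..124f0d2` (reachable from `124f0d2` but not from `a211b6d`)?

Reachable from 124f0d2: {124f0d2, 16fc2ca, 2c38f62, 2d43e47, 3ccaa59, 4dec6e0, a211b6d, e679933, f4e7a7d, ff9c03a}.
Reachable from a211b6d: {2c38f62, a211b6d}.
In 124f0d2's history but not a211b6d's: {124f0d2, 16fc2ca, 2d43e47, 3ccaa59, 4dec6e0, e679933, f4e7a7d, ff9c03a} — 8 commits.

8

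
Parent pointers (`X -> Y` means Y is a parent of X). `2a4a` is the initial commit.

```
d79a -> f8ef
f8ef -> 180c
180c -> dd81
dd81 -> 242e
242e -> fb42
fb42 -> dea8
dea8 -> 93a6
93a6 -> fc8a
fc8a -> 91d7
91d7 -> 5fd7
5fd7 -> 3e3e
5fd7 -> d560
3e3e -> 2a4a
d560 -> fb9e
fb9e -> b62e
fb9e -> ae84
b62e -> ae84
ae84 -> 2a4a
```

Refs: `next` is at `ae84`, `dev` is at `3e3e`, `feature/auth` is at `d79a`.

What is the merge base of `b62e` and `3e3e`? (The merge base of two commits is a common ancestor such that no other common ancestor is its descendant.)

Ancestors of b62e: {2a4a, ae84, b62e}.
Ancestors of 3e3e: {2a4a, 3e3e}.
Common ancestors: {2a4a}.
The only common ancestor is 2a4a, so it is the merge base.

2a4a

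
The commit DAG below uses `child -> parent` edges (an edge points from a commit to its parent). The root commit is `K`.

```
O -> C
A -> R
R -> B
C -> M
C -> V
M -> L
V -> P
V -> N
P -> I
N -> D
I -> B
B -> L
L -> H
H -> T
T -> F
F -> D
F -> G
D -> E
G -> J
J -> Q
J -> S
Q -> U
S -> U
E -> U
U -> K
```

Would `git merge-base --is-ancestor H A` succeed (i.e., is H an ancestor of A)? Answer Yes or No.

Ancestors of A (commits reachable by following parents): {A, B, D, E, F, G, H, J, K, L, Q, R, S, T, U}.
H is in that set, so it is an ancestor of A.

Yes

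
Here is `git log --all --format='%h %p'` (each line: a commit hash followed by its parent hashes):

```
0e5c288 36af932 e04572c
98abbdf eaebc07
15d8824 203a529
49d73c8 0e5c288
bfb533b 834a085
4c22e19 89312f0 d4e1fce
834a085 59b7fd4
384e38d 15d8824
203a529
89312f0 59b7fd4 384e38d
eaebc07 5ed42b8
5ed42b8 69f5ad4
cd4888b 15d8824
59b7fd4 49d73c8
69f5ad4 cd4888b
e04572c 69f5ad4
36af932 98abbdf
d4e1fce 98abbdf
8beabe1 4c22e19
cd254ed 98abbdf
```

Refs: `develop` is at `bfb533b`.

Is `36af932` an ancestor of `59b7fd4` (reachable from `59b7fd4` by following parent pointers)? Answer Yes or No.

Ancestors of 59b7fd4 (commits reachable by following parents): {0e5c288, 15d8824, 203a529, 36af932, 49d73c8, 59b7fd4, 5ed42b8, 69f5ad4, 98abbdf, cd4888b, e04572c, eaebc07}.
36af932 is in that set, so it is an ancestor of 59b7fd4.

Yes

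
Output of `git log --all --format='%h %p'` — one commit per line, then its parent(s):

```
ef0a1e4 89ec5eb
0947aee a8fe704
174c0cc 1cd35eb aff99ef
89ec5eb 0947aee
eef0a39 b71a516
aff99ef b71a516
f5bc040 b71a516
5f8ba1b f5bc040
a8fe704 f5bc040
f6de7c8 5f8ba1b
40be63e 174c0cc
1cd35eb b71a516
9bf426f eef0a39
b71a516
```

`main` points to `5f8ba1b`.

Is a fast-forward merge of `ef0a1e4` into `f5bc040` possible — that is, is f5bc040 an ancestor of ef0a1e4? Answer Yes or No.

Yes

A fast-forward from f5bc040 to ef0a1e4 is possible iff f5bc040 is an ancestor of ef0a1e4.
Ancestors of ef0a1e4: {0947aee, 89ec5eb, a8fe704, b71a516, ef0a1e4, f5bc040}.
f5bc040 is among them, so fast-forward is possible.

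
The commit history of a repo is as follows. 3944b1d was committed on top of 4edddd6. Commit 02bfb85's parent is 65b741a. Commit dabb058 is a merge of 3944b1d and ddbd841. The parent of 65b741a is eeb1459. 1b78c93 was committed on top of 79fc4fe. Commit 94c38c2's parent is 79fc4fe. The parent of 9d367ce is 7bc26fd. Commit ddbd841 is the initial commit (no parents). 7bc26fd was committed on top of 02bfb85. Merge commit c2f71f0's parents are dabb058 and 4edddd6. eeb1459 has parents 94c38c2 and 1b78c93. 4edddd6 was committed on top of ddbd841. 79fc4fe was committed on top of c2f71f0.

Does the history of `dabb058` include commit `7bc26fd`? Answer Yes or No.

Ancestors of dabb058: {3944b1d, 4edddd6, dabb058, ddbd841}.
7bc26fd is not in that set, so it is not an ancestor of dabb058.

No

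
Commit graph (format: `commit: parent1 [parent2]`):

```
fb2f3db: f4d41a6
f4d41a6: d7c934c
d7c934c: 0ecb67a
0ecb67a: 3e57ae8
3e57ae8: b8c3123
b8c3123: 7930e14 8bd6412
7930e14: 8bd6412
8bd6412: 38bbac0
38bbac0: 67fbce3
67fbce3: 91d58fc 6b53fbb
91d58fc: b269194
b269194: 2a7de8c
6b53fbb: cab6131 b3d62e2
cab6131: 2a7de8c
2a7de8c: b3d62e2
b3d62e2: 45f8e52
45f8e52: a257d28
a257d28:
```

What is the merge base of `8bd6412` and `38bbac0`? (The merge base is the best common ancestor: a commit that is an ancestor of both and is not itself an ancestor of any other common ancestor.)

Ancestors of 8bd6412: {2a7de8c, 38bbac0, 45f8e52, 67fbce3, 6b53fbb, 8bd6412, 91d58fc, a257d28, b269194, b3d62e2, cab6131}.
Ancestors of 38bbac0: {2a7de8c, 38bbac0, 45f8e52, 67fbce3, 6b53fbb, 91d58fc, a257d28, b269194, b3d62e2, cab6131}.
Common ancestors: {2a7de8c, 38bbac0, 45f8e52, 67fbce3, 6b53fbb, 91d58fc, a257d28, b269194, b3d62e2, cab6131}.
Among these, 38bbac0 is not an ancestor of any other common ancestor — it is the merge base.

38bbac0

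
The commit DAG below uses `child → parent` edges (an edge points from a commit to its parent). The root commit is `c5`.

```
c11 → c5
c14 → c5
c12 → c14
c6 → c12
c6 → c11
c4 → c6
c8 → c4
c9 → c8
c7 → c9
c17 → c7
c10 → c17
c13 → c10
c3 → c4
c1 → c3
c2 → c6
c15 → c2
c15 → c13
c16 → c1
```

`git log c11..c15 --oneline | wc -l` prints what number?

Reachable from c15: {c10, c11, c12, c13, c14, c15, c17, c2, c4, c5, c6, c7, c8, c9}.
Reachable from c11: {c11, c5}.
In c15's history but not c11's: {c10, c12, c13, c14, c15, c17, c2, c4, c6, c7, c8, c9} — 12 commits.

12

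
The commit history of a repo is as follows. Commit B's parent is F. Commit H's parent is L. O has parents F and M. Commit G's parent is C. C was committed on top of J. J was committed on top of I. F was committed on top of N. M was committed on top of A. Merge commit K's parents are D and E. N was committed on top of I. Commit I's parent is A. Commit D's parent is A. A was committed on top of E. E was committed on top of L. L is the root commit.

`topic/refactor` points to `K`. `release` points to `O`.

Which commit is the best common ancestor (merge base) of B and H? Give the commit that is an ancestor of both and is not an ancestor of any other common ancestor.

Ancestors of B: {A, B, E, F, I, L, N}.
Ancestors of H: {H, L}.
Common ancestors: {L}.
The only common ancestor is L, so it is the merge base.

L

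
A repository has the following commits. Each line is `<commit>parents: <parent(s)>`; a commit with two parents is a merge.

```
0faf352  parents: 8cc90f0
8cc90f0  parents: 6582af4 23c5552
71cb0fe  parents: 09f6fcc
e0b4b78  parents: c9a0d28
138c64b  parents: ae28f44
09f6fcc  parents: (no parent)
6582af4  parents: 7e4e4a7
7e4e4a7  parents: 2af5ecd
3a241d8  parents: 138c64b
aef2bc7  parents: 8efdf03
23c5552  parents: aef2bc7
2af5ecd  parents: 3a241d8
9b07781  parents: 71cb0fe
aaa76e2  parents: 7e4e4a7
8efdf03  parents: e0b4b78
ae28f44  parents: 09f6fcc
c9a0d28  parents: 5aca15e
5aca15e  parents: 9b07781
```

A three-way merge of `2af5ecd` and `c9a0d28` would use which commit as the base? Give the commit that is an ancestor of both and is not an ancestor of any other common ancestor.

Ancestors of 2af5ecd: {09f6fcc, 138c64b, 2af5ecd, 3a241d8, ae28f44}.
Ancestors of c9a0d28: {09f6fcc, 5aca15e, 71cb0fe, 9b07781, c9a0d28}.
Common ancestors: {09f6fcc}.
The only common ancestor is 09f6fcc, so it is the merge base.

09f6fcc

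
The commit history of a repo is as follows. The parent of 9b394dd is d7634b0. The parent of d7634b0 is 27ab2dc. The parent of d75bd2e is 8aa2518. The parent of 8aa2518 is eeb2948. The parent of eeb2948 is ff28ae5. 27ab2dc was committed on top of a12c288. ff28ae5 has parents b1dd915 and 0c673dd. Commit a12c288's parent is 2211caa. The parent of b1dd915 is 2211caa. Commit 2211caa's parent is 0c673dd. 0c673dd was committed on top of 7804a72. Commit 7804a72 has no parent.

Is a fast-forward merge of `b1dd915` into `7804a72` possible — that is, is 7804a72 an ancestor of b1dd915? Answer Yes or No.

A fast-forward from 7804a72 to b1dd915 is possible iff 7804a72 is an ancestor of b1dd915.
Ancestors of b1dd915: {0c673dd, 2211caa, 7804a72, b1dd915}.
7804a72 is among them, so fast-forward is possible.

Yes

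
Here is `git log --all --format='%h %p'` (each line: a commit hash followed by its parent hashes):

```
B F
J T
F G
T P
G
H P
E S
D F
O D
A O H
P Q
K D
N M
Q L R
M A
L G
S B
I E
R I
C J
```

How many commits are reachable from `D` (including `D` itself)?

3

Walking parent pointers from D: reachable set = {D, F, G}.
That is 3 commits.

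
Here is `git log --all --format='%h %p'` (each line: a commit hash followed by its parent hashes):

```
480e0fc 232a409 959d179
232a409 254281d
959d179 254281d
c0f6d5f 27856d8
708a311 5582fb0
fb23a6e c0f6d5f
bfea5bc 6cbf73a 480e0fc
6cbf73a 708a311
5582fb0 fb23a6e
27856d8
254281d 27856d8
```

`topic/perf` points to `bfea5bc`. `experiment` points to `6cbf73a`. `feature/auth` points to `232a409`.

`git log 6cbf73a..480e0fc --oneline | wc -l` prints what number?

4

Reachable from 480e0fc: {232a409, 254281d, 27856d8, 480e0fc, 959d179}.
Reachable from 6cbf73a: {27856d8, 5582fb0, 6cbf73a, 708a311, c0f6d5f, fb23a6e}.
In 480e0fc's history but not 6cbf73a's: {232a409, 254281d, 480e0fc, 959d179} — 4 commits.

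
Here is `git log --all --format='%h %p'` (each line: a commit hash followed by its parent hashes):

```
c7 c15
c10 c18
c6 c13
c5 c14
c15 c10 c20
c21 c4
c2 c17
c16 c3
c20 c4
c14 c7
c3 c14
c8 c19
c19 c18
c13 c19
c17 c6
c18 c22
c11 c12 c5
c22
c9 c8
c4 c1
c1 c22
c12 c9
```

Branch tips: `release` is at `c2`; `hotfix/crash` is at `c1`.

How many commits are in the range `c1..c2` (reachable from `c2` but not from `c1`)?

6

Reachable from c2: {c13, c17, c18, c19, c2, c22, c6}.
Reachable from c1: {c1, c22}.
In c2's history but not c1's: {c13, c17, c18, c19, c2, c6} — 6 commits.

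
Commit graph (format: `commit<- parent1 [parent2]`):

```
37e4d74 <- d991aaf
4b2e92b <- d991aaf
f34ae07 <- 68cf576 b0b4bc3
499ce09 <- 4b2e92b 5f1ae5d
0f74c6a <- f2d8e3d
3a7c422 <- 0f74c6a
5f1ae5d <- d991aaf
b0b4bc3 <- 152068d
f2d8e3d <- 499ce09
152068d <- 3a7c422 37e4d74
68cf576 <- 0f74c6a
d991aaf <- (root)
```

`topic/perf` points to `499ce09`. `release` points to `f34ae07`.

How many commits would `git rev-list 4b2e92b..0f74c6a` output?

Reachable from 0f74c6a: {0f74c6a, 499ce09, 4b2e92b, 5f1ae5d, d991aaf, f2d8e3d}.
Reachable from 4b2e92b: {4b2e92b, d991aaf}.
In 0f74c6a's history but not 4b2e92b's: {0f74c6a, 499ce09, 5f1ae5d, f2d8e3d} — 4 commits.

4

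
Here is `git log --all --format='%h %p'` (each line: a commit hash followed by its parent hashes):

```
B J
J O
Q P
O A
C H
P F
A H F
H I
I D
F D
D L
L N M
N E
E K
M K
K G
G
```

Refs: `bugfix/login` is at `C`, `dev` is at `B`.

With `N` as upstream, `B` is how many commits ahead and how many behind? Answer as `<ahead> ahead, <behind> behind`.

10 ahead, 0 behind

Reachable from B: {A, B, D, E, F, G, H, I, J, K, L, M, N, O}.
Reachable from N: {E, G, K, N}.
Only in B's history (ahead): {A, B, D, F, H, I, J, L, M, O} — 10.
Only in N's history (behind): {} — 0.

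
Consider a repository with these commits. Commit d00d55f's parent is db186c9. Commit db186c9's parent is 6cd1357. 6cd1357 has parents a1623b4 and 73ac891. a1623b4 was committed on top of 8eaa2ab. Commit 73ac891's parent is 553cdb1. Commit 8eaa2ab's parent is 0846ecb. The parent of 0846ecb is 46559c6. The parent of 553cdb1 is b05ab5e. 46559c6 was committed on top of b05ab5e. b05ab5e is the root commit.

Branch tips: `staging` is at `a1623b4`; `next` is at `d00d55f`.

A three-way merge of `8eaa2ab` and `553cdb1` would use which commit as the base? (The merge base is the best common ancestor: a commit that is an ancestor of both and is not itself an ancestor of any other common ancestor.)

Ancestors of 8eaa2ab: {0846ecb, 46559c6, 8eaa2ab, b05ab5e}.
Ancestors of 553cdb1: {553cdb1, b05ab5e}.
Common ancestors: {b05ab5e}.
The only common ancestor is b05ab5e, so it is the merge base.

b05ab5e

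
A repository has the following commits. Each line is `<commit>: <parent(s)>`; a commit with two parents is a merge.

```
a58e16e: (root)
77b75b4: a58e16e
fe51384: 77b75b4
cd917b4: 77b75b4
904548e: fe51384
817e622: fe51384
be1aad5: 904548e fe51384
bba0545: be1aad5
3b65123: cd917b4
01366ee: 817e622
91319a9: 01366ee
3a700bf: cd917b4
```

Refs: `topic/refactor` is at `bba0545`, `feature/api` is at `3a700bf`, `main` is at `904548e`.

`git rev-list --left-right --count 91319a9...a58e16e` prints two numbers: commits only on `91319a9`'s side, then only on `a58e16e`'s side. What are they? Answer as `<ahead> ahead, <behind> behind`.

5 ahead, 0 behind

Reachable from 91319a9: {01366ee, 77b75b4, 817e622, 91319a9, a58e16e, fe51384}.
Reachable from a58e16e: {a58e16e}.
Only in 91319a9's history (ahead): {01366ee, 77b75b4, 817e622, 91319a9, fe51384} — 5.
Only in a58e16e's history (behind): {} — 0.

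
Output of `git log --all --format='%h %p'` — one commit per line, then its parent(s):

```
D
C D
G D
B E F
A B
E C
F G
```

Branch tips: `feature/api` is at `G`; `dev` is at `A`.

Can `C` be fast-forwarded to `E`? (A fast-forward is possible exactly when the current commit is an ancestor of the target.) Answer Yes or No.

Yes

A fast-forward from C to E is possible iff C is an ancestor of E.
Ancestors of E: {C, D, E}.
C is among them, so fast-forward is possible.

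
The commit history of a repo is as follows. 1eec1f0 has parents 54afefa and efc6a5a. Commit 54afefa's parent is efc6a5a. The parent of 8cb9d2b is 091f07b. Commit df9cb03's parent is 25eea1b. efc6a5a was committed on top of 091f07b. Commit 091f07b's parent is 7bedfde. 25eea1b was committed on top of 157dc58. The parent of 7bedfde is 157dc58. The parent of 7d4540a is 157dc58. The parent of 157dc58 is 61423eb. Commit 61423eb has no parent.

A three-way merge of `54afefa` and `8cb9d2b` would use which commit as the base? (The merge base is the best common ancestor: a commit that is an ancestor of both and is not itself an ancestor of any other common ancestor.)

Ancestors of 54afefa: {091f07b, 157dc58, 54afefa, 61423eb, 7bedfde, efc6a5a}.
Ancestors of 8cb9d2b: {091f07b, 157dc58, 61423eb, 7bedfde, 8cb9d2b}.
Common ancestors: {091f07b, 157dc58, 61423eb, 7bedfde}.
Among these, 091f07b is not an ancestor of any other common ancestor — it is the merge base.

091f07b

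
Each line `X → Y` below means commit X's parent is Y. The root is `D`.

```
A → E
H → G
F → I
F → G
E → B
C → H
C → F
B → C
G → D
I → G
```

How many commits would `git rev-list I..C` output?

3

Reachable from C: {C, D, F, G, H, I}.
Reachable from I: {D, G, I}.
In C's history but not I's: {C, F, H} — 3 commits.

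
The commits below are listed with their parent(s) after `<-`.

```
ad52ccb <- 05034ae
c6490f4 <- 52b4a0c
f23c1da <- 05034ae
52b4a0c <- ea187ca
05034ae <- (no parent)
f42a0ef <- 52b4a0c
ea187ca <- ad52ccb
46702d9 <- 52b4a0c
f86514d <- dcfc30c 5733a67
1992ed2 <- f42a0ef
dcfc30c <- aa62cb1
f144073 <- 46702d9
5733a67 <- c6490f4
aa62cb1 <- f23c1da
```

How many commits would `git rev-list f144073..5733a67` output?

2

Reachable from 5733a67: {05034ae, 52b4a0c, 5733a67, ad52ccb, c6490f4, ea187ca}.
Reachable from f144073: {05034ae, 46702d9, 52b4a0c, ad52ccb, ea187ca, f144073}.
In 5733a67's history but not f144073's: {5733a67, c6490f4} — 2 commits.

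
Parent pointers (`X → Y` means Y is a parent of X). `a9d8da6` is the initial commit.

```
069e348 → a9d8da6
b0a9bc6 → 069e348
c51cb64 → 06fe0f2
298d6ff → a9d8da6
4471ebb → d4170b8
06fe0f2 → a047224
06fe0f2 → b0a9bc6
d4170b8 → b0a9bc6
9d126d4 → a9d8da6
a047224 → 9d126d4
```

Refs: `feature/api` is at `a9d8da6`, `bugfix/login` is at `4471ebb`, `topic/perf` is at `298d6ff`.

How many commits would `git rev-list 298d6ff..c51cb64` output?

6

Reachable from c51cb64: {069e348, 06fe0f2, 9d126d4, a047224, a9d8da6, b0a9bc6, c51cb64}.
Reachable from 298d6ff: {298d6ff, a9d8da6}.
In c51cb64's history but not 298d6ff's: {069e348, 06fe0f2, 9d126d4, a047224, b0a9bc6, c51cb64} — 6 commits.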